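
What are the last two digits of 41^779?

By repeated squaring mod 100: 41^1≡41, 41^2≡81, 41^4≡61, 41^8≡21, 41^16≡41, 41^32≡81, 41^64≡61, 41^128≡21, 41^256≡41, 41^512≡81.
Since 779 = 1 + 2 + 8 + 256 + 512 in binary, 41^779 ≡ 41·81·21·41·81 ≡ 61 (mod 100).

61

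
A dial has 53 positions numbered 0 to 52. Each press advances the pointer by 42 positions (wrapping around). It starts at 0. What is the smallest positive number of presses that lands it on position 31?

42⁻¹ ≡ 24 (mod 53) because 42·24 = 1008 = 19·53 + 1.
So x ≡ 24·31 = 744 ≡ 2 (mod 53).
Check: 42·2 = 84 = 1·53 + 31.

2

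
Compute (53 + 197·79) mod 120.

16

197·79 = 15563.
15563 = 129·120 + 83, so 15563 mod 120 = 83.
(53 + 83) mod 120 = 16.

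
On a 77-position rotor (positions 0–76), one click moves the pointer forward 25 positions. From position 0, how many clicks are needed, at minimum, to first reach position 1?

37

25·37 = 925 = 12·77 + 1, so 25⁻¹ ≡ 37 (mod 77).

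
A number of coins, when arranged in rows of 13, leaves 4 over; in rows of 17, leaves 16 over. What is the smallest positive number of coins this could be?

Since 17·10 ≡ 1 (mod 13), take x = 16 + 17·((4−16)·10 mod 13) = 16 + 17·10 = 186.
Check: 186 mod 13 = 4, 186 mod 17 = 16.

186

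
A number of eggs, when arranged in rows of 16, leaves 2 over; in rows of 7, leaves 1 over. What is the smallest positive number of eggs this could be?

50

x ≡ 1 (mod 7) gives x ∈ {1, 8, 15, 22, 29, 36, 43, 50}.
The first of these with x mod 16 = 2 is 50.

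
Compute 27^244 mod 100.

41

Square-and-reduce mod 100: 27^1≡27, 27^2≡29, 27^4≡41, 27^8≡81, 27^16≡61, 27^32≡21, 27^64≡41, 27^128≡81.
244 = 4 + 16 + 32 + 64 + 128, so 27^244 ≡ 41·61·21·41·81 ≡ 41 (mod 100).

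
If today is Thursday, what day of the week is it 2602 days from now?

2602 = 371·7 + 5, so 2602 mod 7 = 5.
Thursday + 5 days → Tuesday.

Tuesday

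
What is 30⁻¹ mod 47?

11

30·11 = 330 = 7·47 + 1, so 30⁻¹ ≡ 11 (mod 47).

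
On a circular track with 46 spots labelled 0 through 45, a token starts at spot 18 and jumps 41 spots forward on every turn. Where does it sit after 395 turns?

21

395·41 = 16195.
16195 mod 46 = 3 (since 352·46 = 16192).
(18 + 3) mod 46 = 21.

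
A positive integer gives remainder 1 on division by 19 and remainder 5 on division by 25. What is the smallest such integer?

305

x ≡ 1 (mod 19) gives x ∈ {1, 20, 39, 58, 77, 96, 115, 134, …}.
The first of these with x mod 25 = 5 is 305.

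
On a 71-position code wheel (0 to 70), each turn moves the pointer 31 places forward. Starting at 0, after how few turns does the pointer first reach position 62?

The inverse of 31 mod 71 is 55 (since 31·55 = 1705 ≡ 1).
Multiplying both sides by 55: x ≡ 55·62 = 3410 ≡ 2 (mod 71).

2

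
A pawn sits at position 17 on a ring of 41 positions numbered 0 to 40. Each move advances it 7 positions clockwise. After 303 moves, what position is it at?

6

303·7 = 2121.
2121 − 51·41 = 30, so 2121 ≡ 30 (mod 41).
(17 + 30) mod 41 = 6.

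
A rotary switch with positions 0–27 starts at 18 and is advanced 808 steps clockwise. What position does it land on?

808 mod 28 = 24 (since 28·28 = 784).
(18 + 24) mod 28 = 14.

14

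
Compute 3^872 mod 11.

Square-and-reduce mod 11: 3^1≡3, 3^2≡9, 3^4≡4, 3^8≡5, 3^16≡3, 3^32≡9, 3^64≡4, 3^128≡5, 3^256≡3, 3^512≡9.
Since 872 = 8 + 32 + 64 + 256 + 512 in binary, 3^872 ≡ 5·9·4·3·9 ≡ 9 (mod 11).

9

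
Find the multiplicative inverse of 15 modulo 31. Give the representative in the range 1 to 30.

31 = 2·15 + 1
15 = 15·1 + 0
Back-substituting gives 15·29 ≡ 1 (mod 31).

29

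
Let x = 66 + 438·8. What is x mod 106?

438·8 = 3504.
3504 − 33·106 = 6, so 3504 ≡ 6 (mod 106).
(66 + 6) mod 106 = 72.

72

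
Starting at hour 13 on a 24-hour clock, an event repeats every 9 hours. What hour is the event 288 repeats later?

13

288·9 = 2592.
Dividing 2592 by 24 gives quotient 108 and remainder 0.
(13 + 0) mod 24 = 13.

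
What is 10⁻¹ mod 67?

47

10·47 = 470 = 7·67 + 1, so 10⁻¹ ≡ 47 (mod 67).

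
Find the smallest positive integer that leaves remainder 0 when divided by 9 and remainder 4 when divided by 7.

x ≡ 4 (mod 7) gives x ∈ {4, 11, 18}.
The first of these with x mod 9 = 0 is 18.

18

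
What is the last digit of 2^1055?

The units digit of 2^n cycles with period 4: 2, 4, 8, 6, …
1055 mod 4 = 3, so the last digit matches 2^3 = 8.

8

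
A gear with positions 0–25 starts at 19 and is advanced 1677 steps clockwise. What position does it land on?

Dividing 1677 by 26 gives quotient 64 and remainder 13.
(19 + 13) mod 26 = 6.

6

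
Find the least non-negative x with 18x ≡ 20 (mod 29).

14

18⁻¹ ≡ 21 (mod 29) because 18·21 = 378 = 13·29 + 1.
Multiplying both sides by 21: x ≡ 21·20 = 420 ≡ 14 (mod 29).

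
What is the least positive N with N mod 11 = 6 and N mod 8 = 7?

x ≡ 7 (mod 8) gives x ∈ {7, 15, 23, 31, 39}.
The first of these with x mod 11 = 6 is 39.

39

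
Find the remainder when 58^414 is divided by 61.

20

Square-and-reduce mod 61: 58^1≡58, 58^2≡9, 58^4≡20, 58^8≡34, 58^16≡58, 58^32≡9, 58^64≡20, 58^128≡34, 58^256≡58.
Since 414 = 2 + 4 + 8 + 16 + 128 + 256 in binary, 58^414 ≡ 9·20·34·58·34·58 ≡ 20 (mod 61).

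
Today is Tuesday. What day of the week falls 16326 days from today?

16326 − 2332·7 = 2, so 16326 ≡ 2 (mod 7).
Tuesday + 2 days → Thursday.

Thursday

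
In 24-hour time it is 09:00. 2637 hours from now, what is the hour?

Dividing 2637 by 24 gives quotient 109 and remainder 21.
(9 + 21) mod 24 = 6.

6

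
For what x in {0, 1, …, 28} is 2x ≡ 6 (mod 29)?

The inverse of 2 mod 29 is 15 (since 2·15 = 30 ≡ 1).
So x ≡ 15·6 = 90 ≡ 3 (mod 29).
Check: 2·3 = 6 = 0·29 + 6.

3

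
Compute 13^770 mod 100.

Successive squares of 13 mod 100: 13^1≡13, 13^2≡69, 13^4≡61, 13^8≡21, 13^16≡41, 13^32≡81, 13^64≡61, 13^128≡21, 13^256≡41, 13^512≡81.
770 = 2 + 256 + 512, so 13^770 ≡ 69·41·81 ≡ 49 (mod 100).

49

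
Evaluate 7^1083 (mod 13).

5

By repeated squaring mod 13: 7^1≡7, 7^2≡10, 7^4≡9, 7^8≡3, 7^16≡9, 7^32≡3, 7^64≡9, 7^128≡3, 7^256≡9, 7^512≡3, 7^1024≡9.
1083 = 1 + 2 + 8 + 16 + 32 + 1024, so 7^1083 ≡ 7·10·3·9·3·9 ≡ 5 (mod 13).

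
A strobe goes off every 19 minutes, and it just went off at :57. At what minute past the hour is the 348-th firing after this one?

9

348·19 = 6612.
6612 − 110·60 = 12, so 6612 ≡ 12 (mod 60).
(57 + 12) mod 60 = 9.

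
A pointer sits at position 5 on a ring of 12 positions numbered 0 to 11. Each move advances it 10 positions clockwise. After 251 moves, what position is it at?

251·10 = 2510.
Dividing 2510 by 12 gives quotient 209 and remainder 2.
(5 + 2) mod 12 = 7.

7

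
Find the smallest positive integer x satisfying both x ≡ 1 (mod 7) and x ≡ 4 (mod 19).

99

Since 19·3 ≡ 1 (mod 7), take x = 4 + 19·((1−4)·3 mod 7) = 4 + 19·5 = 99.
Check: 99 mod 7 = 1, 99 mod 19 = 4.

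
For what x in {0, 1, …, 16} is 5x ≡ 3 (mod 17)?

4

The inverse of 5 mod 17 is 7 (since 5·7 = 35 ≡ 1).
So x ≡ 7·3 = 21 ≡ 4 (mod 17).
Check: 5·4 = 20 = 1·17 + 3.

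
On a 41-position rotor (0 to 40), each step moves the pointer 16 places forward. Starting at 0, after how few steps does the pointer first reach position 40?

The inverse of 16 mod 41 is 18 (since 16·18 = 288 ≡ 1).
So x ≡ 18·40 = 720 ≡ 23 (mod 41).
Check: 16·23 = 368 = 8·41 + 40.

23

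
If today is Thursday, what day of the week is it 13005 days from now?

Wednesday

13005 − 1857·7 = 6, so 13005 ≡ 6 (mod 7).
Thursday + 6 days → Wednesday.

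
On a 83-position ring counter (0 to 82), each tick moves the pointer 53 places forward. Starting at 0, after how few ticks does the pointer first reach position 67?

The inverse of 53 mod 83 is 47 (since 53·47 = 2491 ≡ 1).
So x ≡ 47·67 = 3149 ≡ 78 (mod 83).

78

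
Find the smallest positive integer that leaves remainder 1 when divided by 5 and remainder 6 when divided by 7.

Since 7·3 ≡ 1 (mod 5), take x = 6 + 7·((1−6)·3 mod 5) = 6 + 7·0 = 6.
Check: 6 mod 5 = 1, 6 mod 7 = 6.

6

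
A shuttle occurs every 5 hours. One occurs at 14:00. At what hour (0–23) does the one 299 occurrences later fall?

299·5 = 1495.
Dividing 1495 by 24 gives quotient 62 and remainder 7.
(14 + 7) mod 24 = 21.

21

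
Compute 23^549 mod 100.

By repeated squaring mod 100: 23^1≡23, 23^2≡29, 23^4≡41, 23^8≡81, 23^16≡61, 23^32≡21, 23^64≡41, 23^128≡81, 23^256≡61, 23^512≡21.
Since 549 = 1 + 4 + 32 + 512 in binary, 23^549 ≡ 23·41·21·21 ≡ 63 (mod 100).

63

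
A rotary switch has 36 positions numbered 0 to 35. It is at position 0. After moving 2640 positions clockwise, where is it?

2640 mod 36 = 12 (since 73·36 = 2628).
(0 + 12) mod 36 = 12.

12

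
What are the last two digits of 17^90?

Square-and-reduce mod 100: 17^1≡17, 17^2≡89, 17^4≡21, 17^8≡41, 17^16≡81, 17^32≡61, 17^64≡21.
90 = 2 + 8 + 16 + 64, so 17^90 ≡ 89·41·81·21 ≡ 49 (mod 100).

49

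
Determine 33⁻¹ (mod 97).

50

33·50 = 1650 = 17·97 + 1, so 33⁻¹ ≡ 50 (mod 97).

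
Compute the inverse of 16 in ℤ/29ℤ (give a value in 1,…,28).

20

16·20 = 320 = 11·29 + 1, so 16⁻¹ ≡ 20 (mod 29).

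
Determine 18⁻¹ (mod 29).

29 = 1·18 + 11
18 = 1·11 + 7
11 = 1·7 + 4
7 = 1·4 + 3
4 = 1·3 + 1
3 = 3·1 + 0
Back-substituting gives 18·21 ≡ 1 (mod 29).

21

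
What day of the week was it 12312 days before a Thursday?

12312 − 1758·7 = 6, so 12312 ≡ 6 (mod 7).
Thursday − 6 days → Friday.

Friday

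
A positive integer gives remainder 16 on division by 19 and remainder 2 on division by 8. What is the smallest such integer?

Since 8·12 ≡ 1 (mod 19), take x = 2 + 8·((16−2)·12 mod 19) = 2 + 8·16 = 130.
Check: 130 mod 19 = 16, 130 mod 8 = 2.

130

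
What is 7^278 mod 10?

Last digits of 7^n: 7, 9, 3, 1 (period 4).
278 leaves remainder 2 on division by 4, so 7^278 ends in 9.

9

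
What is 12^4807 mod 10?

The units digit of 12^n cycles with period 4: 2, 4, 8, 6, …
4807 mod 4 = 3, so the last digit matches 2^3 = 8.

8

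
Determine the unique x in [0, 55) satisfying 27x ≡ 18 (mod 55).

19

27⁻¹ ≡ 53 (mod 55) because 27·53 = 1431 = 26·55 + 1.
So x ≡ 53·18 = 954 ≡ 19 (mod 55).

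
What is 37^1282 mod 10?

The units digit of 37^n cycles with period 4: 7, 9, 3, 1, …
1282 mod 4 = 2, so the last digit matches 7^2 = 9.

9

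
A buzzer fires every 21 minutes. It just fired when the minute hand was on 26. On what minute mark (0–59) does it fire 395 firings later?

41

395·21 = 8295.
8295 − 138·60 = 15, so 8295 ≡ 15 (mod 60).
(26 + 15) mod 60 = 41.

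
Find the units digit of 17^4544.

Powers of 7 mod 10 repeat with period 4: 7, 9, 3, 1.
4544 leaves remainder 0 on division by 4, so 17^4544 ends in 1.

1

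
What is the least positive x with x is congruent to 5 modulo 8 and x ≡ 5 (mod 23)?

5

Since 23·7 ≡ 1 (mod 8), take x = 5 + 23·((5−5)·7 mod 8) = 5 + 23·0 = 5.
Check: 5 mod 8 = 5, 5 mod 23 = 5.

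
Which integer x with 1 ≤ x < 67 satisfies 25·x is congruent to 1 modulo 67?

25·59 = 1475 = 22·67 + 1, so 25⁻¹ ≡ 59 (mod 67).

59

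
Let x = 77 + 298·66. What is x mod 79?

74

298·66 = 19668.
Dividing 19668 by 79 gives quotient 248 and remainder 76.
(77 + 76) mod 79 = 74.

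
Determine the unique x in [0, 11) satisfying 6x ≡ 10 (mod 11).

9

6⁻¹ ≡ 2 (mod 11) because 6·2 = 12 = 1·11 + 1.
Multiplying both sides by 2: x ≡ 2·10 = 20 ≡ 9 (mod 11).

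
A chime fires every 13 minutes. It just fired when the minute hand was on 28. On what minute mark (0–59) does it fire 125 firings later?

33

125·13 = 1625.
1625 mod 60 = 5 (since 27·60 = 1620).
(28 + 5) mod 60 = 33.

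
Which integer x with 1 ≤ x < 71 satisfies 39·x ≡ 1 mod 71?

51

71 = 1·39 + 32
39 = 1·32 + 7
32 = 4·7 + 4
7 = 1·4 + 3
4 = 1·3 + 1
3 = 3·1 + 0
Back-substituting gives 39·51 ≡ 1 (mod 71).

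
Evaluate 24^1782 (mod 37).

By repeated squaring mod 37: 24^1≡24, 24^2≡21, 24^4≡34, 24^8≡9, 24^16≡7, 24^32≡12, 24^64≡33, 24^128≡16, 24^256≡34, 24^512≡9, 24^1024≡7.
Since 1782 = 2 + 4 + 16 + 32 + 64 + 128 + 512 + 1024 in binary, 24^1782 ≡ 21·34·7·12·33·16·9·7 ≡ 36 (mod 37).

36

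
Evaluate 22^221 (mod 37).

13

Successive squares of 22 mod 37: 22^1≡22, 22^2≡3, 22^4≡9, 22^8≡7, 22^16≡12, 22^32≡33, 22^64≡16, 22^128≡34.
221 = 1 + 4 + 8 + 16 + 64 + 128, so 22^221 ≡ 22·9·7·12·16·34 ≡ 13 (mod 37).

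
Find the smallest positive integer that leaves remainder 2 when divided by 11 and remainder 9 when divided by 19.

123

x ≡ 2 (mod 11) gives x ∈ {2, 13, 24, 35, 46, 57, 68, 79, …}.
The first of these with x mod 19 = 9 is 123.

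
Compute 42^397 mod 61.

By repeated squaring mod 61: 42^1≡42, 42^2≡56, 42^4≡25, 42^8≡15, 42^16≡42, 42^32≡56, 42^64≡25, 42^128≡15, 42^256≡42.
Since 397 = 1 + 4 + 8 + 128 + 256 in binary, 42^397 ≡ 42·25·15·15·42 ≡ 57 (mod 61).

57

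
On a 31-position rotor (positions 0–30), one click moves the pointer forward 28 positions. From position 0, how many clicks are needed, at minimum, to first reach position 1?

10

28·10 = 280 = 9·31 + 1, so 28⁻¹ ≡ 10 (mod 31).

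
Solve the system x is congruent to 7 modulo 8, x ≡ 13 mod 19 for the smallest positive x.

127

x ≡ 7 (mod 8) gives x ∈ {7, 15, 23, 31, 39, 47, 55, 63, …}.
The first of these with x mod 19 = 13 is 127.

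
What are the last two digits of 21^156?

Successive squares of 21 mod 100: 21^1≡21, 21^2≡41, 21^4≡81, 21^8≡61, 21^16≡21, 21^32≡41, 21^64≡81, 21^128≡61.
156 = 4 + 8 + 16 + 128, so 21^156 ≡ 81·61·21·61 ≡ 21 (mod 100).

21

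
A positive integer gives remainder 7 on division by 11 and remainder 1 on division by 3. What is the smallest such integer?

Since 3·4 ≡ 1 (mod 11), take x = 1 + 3·((7−1)·4 mod 11) = 1 + 3·2 = 7.
Check: 7 mod 11 = 7, 7 mod 3 = 1.

7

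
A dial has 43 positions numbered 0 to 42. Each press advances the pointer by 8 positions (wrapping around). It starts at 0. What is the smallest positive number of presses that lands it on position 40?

5

The inverse of 8 mod 43 is 27 (since 8·27 = 216 ≡ 1).
So x ≡ 27·40 = 1080 ≡ 5 (mod 43).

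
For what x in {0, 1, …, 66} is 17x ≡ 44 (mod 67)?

42

17⁻¹ ≡ 4 (mod 67) because 17·4 = 68 = 1·67 + 1.
So x ≡ 4·44 = 176 ≡ 42 (mod 67).
Check: 17·42 = 714 = 10·67 + 44.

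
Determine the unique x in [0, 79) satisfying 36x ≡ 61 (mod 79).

36⁻¹ ≡ 11 (mod 79) because 36·11 = 396 = 5·79 + 1.
Multiplying both sides by 11: x ≡ 11·61 = 671 ≡ 39 (mod 79).

39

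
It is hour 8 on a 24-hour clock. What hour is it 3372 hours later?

3372 = 140·24 + 12, so 3372 mod 24 = 12.
(8 + 12) mod 24 = 20.

20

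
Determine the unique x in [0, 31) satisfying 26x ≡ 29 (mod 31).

26⁻¹ ≡ 6 (mod 31) because 26·6 = 156 = 5·31 + 1.
So x ≡ 6·29 = 174 ≡ 19 (mod 31).

19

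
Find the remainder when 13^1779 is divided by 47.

By repeated squaring mod 47: 13^1≡13, 13^2≡28, 13^4≡32, 13^8≡37, 13^16≡6, 13^32≡36, 13^64≡27, 13^128≡24, 13^256≡12, 13^512≡3, 13^1024≡9.
1779 = 1 + 2 + 16 + 32 + 64 + 128 + 512 + 1024, so 13^1779 ≡ 13·28·6·36·27·24·3·9 ≡ 10 (mod 47).

10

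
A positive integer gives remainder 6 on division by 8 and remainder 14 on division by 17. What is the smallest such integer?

x ≡ 6 (mod 8) gives x ∈ {6, 14}.
The first of these with x mod 17 = 14 is 14.

14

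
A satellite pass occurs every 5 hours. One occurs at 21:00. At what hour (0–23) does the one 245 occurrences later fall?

245·5 = 1225.
1225 = 51·24 + 1, so 1225 mod 24 = 1.
(21 + 1) mod 24 = 22.

22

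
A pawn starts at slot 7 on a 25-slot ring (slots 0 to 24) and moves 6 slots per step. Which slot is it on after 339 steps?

339·6 = 2034.
2034 − 81·25 = 9, so 2034 ≡ 9 (mod 25).
(7 + 9) mod 25 = 16.

16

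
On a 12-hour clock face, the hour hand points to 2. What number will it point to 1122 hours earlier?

8

Dividing 1122 by 12 gives quotient 93 and remainder 6.
2 − 6 → 8 on a 12-hour dial.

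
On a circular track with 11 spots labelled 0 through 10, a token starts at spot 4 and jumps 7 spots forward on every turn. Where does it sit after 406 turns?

8

406·7 = 2842.
2842 − 258·11 = 4, so 2842 ≡ 4 (mod 11).
(4 + 4) mod 11 = 8.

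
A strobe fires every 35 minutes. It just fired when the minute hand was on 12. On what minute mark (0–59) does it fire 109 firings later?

109·35 = 3815.
3815 mod 60 = 35 (since 63·60 = 3780).
(12 + 35) mod 60 = 47.

47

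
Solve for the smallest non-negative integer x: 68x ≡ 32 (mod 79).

68⁻¹ ≡ 43 (mod 79) because 68·43 = 2924 = 37·79 + 1.
Multiplying both sides by 43: x ≡ 43·32 = 1376 ≡ 33 (mod 79).

33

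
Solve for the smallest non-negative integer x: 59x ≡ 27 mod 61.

The inverse of 59 mod 61 is 30 (since 59·30 = 1770 ≡ 1).
So x ≡ 30·27 = 810 ≡ 17 (mod 61).
Check: 59·17 = 1003 = 16·61 + 27.

17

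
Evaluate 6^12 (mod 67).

Successive squares of 6 mod 67: 6^1≡6, 6^2≡36, 6^4≡23, 6^8≡60.
Since 12 = 4 + 8 in binary, 6^12 ≡ 23·60 ≡ 40 (mod 67).

40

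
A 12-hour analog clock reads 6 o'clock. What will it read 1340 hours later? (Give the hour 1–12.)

2

1340 = 111·12 + 8, so 1340 mod 12 = 8.
6 + 8 → 2 on a 12-hour dial.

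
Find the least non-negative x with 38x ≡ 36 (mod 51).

38⁻¹ ≡ 47 (mod 51) because 38·47 = 1786 = 35·51 + 1.
So x ≡ 47·36 = 1692 ≡ 9 (mod 51).

9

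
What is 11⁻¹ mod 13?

13 = 1·11 + 2
11 = 5·2 + 1
2 = 2·1 + 0
Back-substituting gives 11·6 ≡ 1 (mod 13).

6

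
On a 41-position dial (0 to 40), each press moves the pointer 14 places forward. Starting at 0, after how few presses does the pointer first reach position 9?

27

The inverse of 14 mod 41 is 3 (since 14·3 = 42 ≡ 1).
So x ≡ 3·9 = 27 ≡ 27 (mod 41).
Check: 14·27 = 378 = 9·41 + 9.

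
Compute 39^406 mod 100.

Square-and-reduce mod 100: 39^1≡39, 39^2≡21, 39^4≡41, 39^8≡81, 39^16≡61, 39^32≡21, 39^64≡41, 39^128≡81, 39^256≡61.
406 = 2 + 4 + 16 + 128 + 256, so 39^406 ≡ 21·41·61·81·61 ≡ 61 (mod 100).

61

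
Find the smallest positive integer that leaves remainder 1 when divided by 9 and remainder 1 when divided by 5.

x ≡ 1 (mod 5) gives x ∈ {1}.
The first of these with x mod 9 = 1 is 1.

1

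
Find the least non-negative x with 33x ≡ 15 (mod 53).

The inverse of 33 mod 53 is 45 (since 33·45 = 1485 ≡ 1).
So x ≡ 45·15 = 675 ≡ 39 (mod 53).

39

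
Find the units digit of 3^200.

Last digits of 3^n: 3, 9, 7, 1 (period 4).
200 leaves remainder 0 on division by 4, so 3^200 ends in 1.

1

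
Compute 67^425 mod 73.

Successive squares of 67 mod 73: 67^1≡67, 67^2≡36, 67^4≡55, 67^8≡32, 67^16≡2, 67^32≡4, 67^64≡16, 67^128≡37, 67^256≡55.
Since 425 = 1 + 8 + 32 + 128 + 256 in binary, 67^425 ≡ 67·32·4·37·55 ≡ 50 (mod 73).

50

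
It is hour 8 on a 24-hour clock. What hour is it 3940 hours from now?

3940 = 164·24 + 4, so 3940 mod 24 = 4.
(8 + 4) mod 24 = 12.

12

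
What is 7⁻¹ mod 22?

19

22 = 3·7 + 1
7 = 7·1 + 0
Back-substituting gives 7·19 ≡ 1 (mod 22).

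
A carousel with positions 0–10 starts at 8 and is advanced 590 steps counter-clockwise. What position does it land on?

1

590 − 53·11 = 7, so 590 ≡ 7 (mod 11).
(8 − 7) mod 11 = 1.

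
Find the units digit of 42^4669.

Powers of 2 mod 10 repeat with period 4: 2, 4, 8, 6.
4669 leaves remainder 1 on division by 4, so 42^4669 ends in 2.

2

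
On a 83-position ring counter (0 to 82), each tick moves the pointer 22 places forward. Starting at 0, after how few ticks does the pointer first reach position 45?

The inverse of 22 mod 83 is 34 (since 22·34 = 748 ≡ 1).
So x ≡ 34·45 = 1530 ≡ 36 (mod 83).

36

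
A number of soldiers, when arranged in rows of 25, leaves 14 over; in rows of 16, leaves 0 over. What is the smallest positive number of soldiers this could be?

Since 16·11 ≡ 1 (mod 25), take x = 0 + 16·((14−0)·11 mod 25) = 0 + 16·4 = 64.
Check: 64 mod 25 = 14, 64 mod 16 = 0.

64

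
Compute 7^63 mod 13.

By repeated squaring mod 13: 7^1≡7, 7^2≡10, 7^4≡9, 7^8≡3, 7^16≡9, 7^32≡3.
Since 63 = 1 + 2 + 4 + 8 + 16 + 32 in binary, 7^63 ≡ 7·10·9·3·9·3 ≡ 5 (mod 13).

5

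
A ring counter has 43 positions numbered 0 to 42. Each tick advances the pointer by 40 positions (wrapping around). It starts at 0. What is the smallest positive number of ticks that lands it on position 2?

The inverse of 40 mod 43 is 14 (since 40·14 = 560 ≡ 1).
Multiplying both sides by 14: x ≡ 14·2 = 28 ≡ 28 (mod 43).
Check: 40·28 = 1120 = 26·43 + 2.

28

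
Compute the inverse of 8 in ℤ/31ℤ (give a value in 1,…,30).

31 = 3·8 + 7
8 = 1·7 + 1
7 = 7·1 + 0
Back-substituting gives 8·4 ≡ 1 (mod 31).

4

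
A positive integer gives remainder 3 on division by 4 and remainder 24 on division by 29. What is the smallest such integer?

111

x ≡ 3 (mod 4) gives x ∈ {3, 7, 11, 15, 19, 23, 27, 31, …}.
The first of these with x mod 29 = 24 is 111.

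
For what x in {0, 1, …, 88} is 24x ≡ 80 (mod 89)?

24⁻¹ ≡ 26 (mod 89) because 24·26 = 624 = 7·89 + 1.
So x ≡ 26·80 = 2080 ≡ 33 (mod 89).
Check: 24·33 = 792 = 8·89 + 80.

33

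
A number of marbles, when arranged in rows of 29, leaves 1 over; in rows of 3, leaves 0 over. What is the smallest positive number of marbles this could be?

x ≡ 0 (mod 3) gives x ∈ {0, 3, 6, 9, 12, 15, 18, 21, …}.
The first of these with x mod 29 = 1 is 30.

30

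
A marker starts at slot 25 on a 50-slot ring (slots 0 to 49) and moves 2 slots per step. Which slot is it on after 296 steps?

17

296·2 = 592.
592 mod 50 = 42 (since 11·50 = 550).
(25 + 42) mod 50 = 17.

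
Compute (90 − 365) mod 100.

25

365 mod 100 = 65 (since 3·100 = 300).
(90 − 65) mod 100 = 25.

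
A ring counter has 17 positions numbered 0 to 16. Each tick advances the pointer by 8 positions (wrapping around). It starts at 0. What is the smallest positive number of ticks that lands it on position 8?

1

8⁻¹ ≡ 15 (mod 17) because 8·15 = 120 = 7·17 + 1.
Multiplying both sides by 15: x ≡ 15·8 = 120 ≡ 1 (mod 17).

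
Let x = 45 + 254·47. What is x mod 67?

57

254·47 = 11938.
Dividing 11938 by 67 gives quotient 178 and remainder 12.
(45 + 12) mod 67 = 57.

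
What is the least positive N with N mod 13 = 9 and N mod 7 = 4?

Since 7·2 ≡ 1 (mod 13), take x = 4 + 7·((9−4)·2 mod 13) = 4 + 7·10 = 74.
Check: 74 mod 13 = 9, 74 mod 7 = 4.

74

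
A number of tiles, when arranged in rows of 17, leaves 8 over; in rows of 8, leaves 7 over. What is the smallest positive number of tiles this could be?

x ≡ 7 (mod 8) gives x ∈ {7, 15, 23, 31, 39, 47, 55, 63, …}.
The first of these with x mod 17 = 8 is 127.

127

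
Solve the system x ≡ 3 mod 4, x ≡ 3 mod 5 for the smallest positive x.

x ≡ 3 (mod 4) gives x ∈ {3}.
The first of these with x mod 5 = 3 is 3.

3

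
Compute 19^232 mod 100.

By repeated squaring mod 100: 19^1≡19, 19^2≡61, 19^4≡21, 19^8≡41, 19^16≡81, 19^32≡61, 19^64≡21, 19^128≡41.
Since 232 = 8 + 32 + 64 + 128 in binary, 19^232 ≡ 41·61·21·41 ≡ 61 (mod 100).

61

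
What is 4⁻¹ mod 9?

4·7 = 28 = 3·9 + 1, so 4⁻¹ ≡ 7 (mod 9).

7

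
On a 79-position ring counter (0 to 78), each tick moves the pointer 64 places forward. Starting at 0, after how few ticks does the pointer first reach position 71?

69

The inverse of 64 mod 79 is 21 (since 64·21 = 1344 ≡ 1).
Multiplying both sides by 21: x ≡ 21·71 = 1491 ≡ 69 (mod 79).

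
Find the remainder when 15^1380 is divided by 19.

7

By repeated squaring mod 19: 15^1≡15, 15^2≡16, 15^4≡9, 15^8≡5, 15^16≡6, 15^32≡17, 15^64≡4, 15^128≡16, 15^256≡9, 15^512≡5, 15^1024≡6.
Since 1380 = 4 + 32 + 64 + 256 + 1024 in binary, 15^1380 ≡ 9·17·4·9·6 ≡ 7 (mod 19).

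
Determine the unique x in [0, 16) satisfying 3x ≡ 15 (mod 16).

5

3⁻¹ ≡ 11 (mod 16) because 3·11 = 33 = 2·16 + 1.
Multiplying both sides by 11: x ≡ 11·15 = 165 ≡ 5 (mod 16).
Check: 3·5 = 15 = 0·16 + 15.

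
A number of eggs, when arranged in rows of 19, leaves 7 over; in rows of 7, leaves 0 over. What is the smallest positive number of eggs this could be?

7

x ≡ 0 (mod 7) gives x ∈ {0, 7}.
The first of these with x mod 19 = 7 is 7.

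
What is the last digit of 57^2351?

Last digits of 7^n: 7, 9, 3, 1 (period 4).
2351 mod 4 = 3, so the last digit matches 7^3 = 3.

3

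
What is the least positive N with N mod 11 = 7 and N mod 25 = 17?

117

x ≡ 7 (mod 11) gives x ∈ {7, 18, 29, 40, 51, 62, 73, 84, …}.
The first of these with x mod 25 = 17 is 117.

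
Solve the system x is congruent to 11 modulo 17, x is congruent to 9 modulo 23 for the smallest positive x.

x ≡ 11 (mod 17) gives x ∈ {11, 28, 45, 62, 79, 96, 113, 130, …}.
The first of these with x mod 23 = 9 is 147.

147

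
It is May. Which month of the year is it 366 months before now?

November

366 = 30·12 + 6, so 366 mod 12 = 6.
May − 6 months → November.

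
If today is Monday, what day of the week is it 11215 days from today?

Tuesday

11215 = 1602·7 + 1, so 11215 mod 7 = 1.
Monday + 1 day → Tuesday.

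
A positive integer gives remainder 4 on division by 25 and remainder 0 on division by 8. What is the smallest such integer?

104

x ≡ 0 (mod 8) gives x ∈ {0, 8, 16, 24, 32, 40, 48, 56, …}.
The first of these with x mod 25 = 4 is 104.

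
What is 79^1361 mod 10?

Last digits of 9^n: 9, 1 (period 2).
1361 mod 2 = 1, so the last digit matches 9^1 = 9.

9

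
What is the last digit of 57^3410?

Powers of 7 mod 10 repeat with period 4: 7, 9, 3, 1.
3410 leaves remainder 2 on division by 4, so 57^3410 ends in 9.

9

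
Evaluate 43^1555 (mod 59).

18

By repeated squaring mod 59: 43^1≡43, 43^2≡20, 43^4≡46, 43^8≡51, 43^16≡5, 43^32≡25, 43^64≡35, 43^128≡45, 43^256≡19, 43^512≡7, 43^1024≡49.
Since 1555 = 1 + 2 + 16 + 512 + 1024 in binary, 43^1555 ≡ 43·20·5·7·49 ≡ 18 (mod 59).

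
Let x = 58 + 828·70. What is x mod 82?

44

828·70 = 57960.
57960 mod 82 = 68 (since 706·82 = 57892).
(58 + 68) mod 82 = 44.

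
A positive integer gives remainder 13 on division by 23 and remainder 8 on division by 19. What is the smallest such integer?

x ≡ 8 (mod 19) gives x ∈ {8, 27, 46, 65, 84, 103, 122, 141, …}.
The first of these with x mod 23 = 13 is 312.

312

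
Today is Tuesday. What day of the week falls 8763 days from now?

8763 mod 7 = 6 (since 1251·7 = 8757).
Tuesday + 6 days → Monday.

Monday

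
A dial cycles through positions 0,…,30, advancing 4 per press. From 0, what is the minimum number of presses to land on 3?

The inverse of 4 mod 31 is 8 (since 4·8 = 32 ≡ 1).
Multiplying both sides by 8: x ≡ 8·3 = 24 ≡ 24 (mod 31).

24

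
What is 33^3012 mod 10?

Powers of 3 mod 10 repeat with period 4: 3, 9, 7, 1.
3012 leaves remainder 0 on division by 4, so 33^3012 ends in 1.

1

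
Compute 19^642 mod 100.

61

By repeated squaring mod 100: 19^1≡19, 19^2≡61, 19^4≡21, 19^8≡41, 19^16≡81, 19^32≡61, 19^64≡21, 19^128≡41, 19^256≡81, 19^512≡61.
Since 642 = 2 + 128 + 512 in binary, 19^642 ≡ 61·41·61 ≡ 61 (mod 100).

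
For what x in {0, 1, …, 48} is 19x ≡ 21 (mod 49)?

14

The inverse of 19 mod 49 is 31 (since 19·31 = 589 ≡ 1).
So x ≡ 31·21 = 651 ≡ 14 (mod 49).
Check: 19·14 = 266 = 5·49 + 21.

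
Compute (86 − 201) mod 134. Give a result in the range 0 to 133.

201 − 1·134 = 67, so 201 ≡ 67 (mod 134).
(86 − 67) mod 134 = 19.

19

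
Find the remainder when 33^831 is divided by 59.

Square-and-reduce mod 59: 33^1≡33, 33^2≡27, 33^4≡21, 33^8≡28, 33^16≡17, 33^32≡53, 33^64≡36, 33^128≡57, 33^256≡4, 33^512≡16.
831 = 1 + 2 + 4 + 8 + 16 + 32 + 256 + 512, so 33^831 ≡ 33·27·21·28·17·53·4·16 ≡ 43 (mod 59).

43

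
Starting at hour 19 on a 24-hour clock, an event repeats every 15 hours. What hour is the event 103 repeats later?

103·15 = 1545.
1545 − 64·24 = 9, so 1545 ≡ 9 (mod 24).
(19 + 9) mod 24 = 4.

4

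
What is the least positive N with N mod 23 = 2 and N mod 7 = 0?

140

Since 7·10 ≡ 1 (mod 23), take x = 0 + 7·((2−0)·10 mod 23) = 0 + 7·20 = 140.
Check: 140 mod 23 = 2, 140 mod 7 = 0.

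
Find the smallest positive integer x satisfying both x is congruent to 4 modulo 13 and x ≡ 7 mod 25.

82

x ≡ 4 (mod 13) gives x ∈ {4, 17, 30, 43, 56, 69, 82}.
The first of these with x mod 25 = 7 is 82.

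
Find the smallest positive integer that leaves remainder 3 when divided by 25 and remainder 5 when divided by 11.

x ≡ 5 (mod 11) gives x ∈ {5, 16, 27, 38, 49, 60, 71, 82, …}.
The first of these with x mod 25 = 3 is 203.

203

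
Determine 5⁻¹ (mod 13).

5·8 = 40 = 3·13 + 1, so 5⁻¹ ≡ 8 (mod 13).

8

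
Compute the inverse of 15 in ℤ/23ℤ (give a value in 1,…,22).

20

15·20 = 300 = 13·23 + 1, so 15⁻¹ ≡ 20 (mod 23).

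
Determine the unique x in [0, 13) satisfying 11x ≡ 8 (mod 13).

11⁻¹ ≡ 6 (mod 13) because 11·6 = 66 = 5·13 + 1.
Multiplying both sides by 6: x ≡ 6·8 = 48 ≡ 9 (mod 13).
Check: 11·9 = 99 = 7·13 + 8.

9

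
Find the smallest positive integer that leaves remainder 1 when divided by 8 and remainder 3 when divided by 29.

Since 29·5 ≡ 1 (mod 8), take x = 3 + 29·((1−3)·5 mod 8) = 3 + 29·6 = 177.
Check: 177 mod 8 = 1, 177 mod 29 = 3.

177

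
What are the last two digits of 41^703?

21

Successive squares of 41 mod 100: 41^1≡41, 41^2≡81, 41^4≡61, 41^8≡21, 41^16≡41, 41^32≡81, 41^64≡61, 41^128≡21, 41^256≡41, 41^512≡81.
Since 703 = 1 + 2 + 4 + 8 + 16 + 32 + 128 + 512 in binary, 41^703 ≡ 41·81·61·21·41·81·21·81 ≡ 21 (mod 100).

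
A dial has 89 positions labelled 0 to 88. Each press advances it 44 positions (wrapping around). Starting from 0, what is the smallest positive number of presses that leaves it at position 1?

87

89 = 2·44 + 1
44 = 44·1 + 0
Back-substituting gives 44·87 ≡ 1 (mod 89).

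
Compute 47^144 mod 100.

Successive squares of 47 mod 100: 47^1≡47, 47^2≡9, 47^4≡81, 47^8≡61, 47^16≡21, 47^32≡41, 47^64≡81, 47^128≡61.
Since 144 = 16 + 128 in binary, 47^144 ≡ 21·61 ≡ 81 (mod 100).

81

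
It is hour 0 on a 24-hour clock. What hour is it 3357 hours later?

21

3357 − 139·24 = 21, so 3357 ≡ 21 (mod 24).
(0 + 21) mod 24 = 21.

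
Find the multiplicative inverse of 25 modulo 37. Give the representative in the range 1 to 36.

3

37 = 1·25 + 12
25 = 2·12 + 1
12 = 12·1 + 0
Back-substituting gives 25·3 ≡ 1 (mod 37).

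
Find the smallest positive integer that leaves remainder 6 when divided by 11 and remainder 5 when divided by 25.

105

x ≡ 6 (mod 11) gives x ∈ {6, 17, 28, 39, 50, 61, 72, 83, …}.
The first of these with x mod 25 = 5 is 105.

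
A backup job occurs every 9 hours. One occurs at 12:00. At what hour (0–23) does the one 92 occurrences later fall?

92·9 = 828.
828 = 34·24 + 12, so 828 mod 24 = 12.
(12 + 12) mod 24 = 0.

0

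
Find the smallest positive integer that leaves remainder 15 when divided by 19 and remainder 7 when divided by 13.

72

x ≡ 7 (mod 13) gives x ∈ {7, 20, 33, 46, 59, 72}.
The first of these with x mod 19 = 15 is 72.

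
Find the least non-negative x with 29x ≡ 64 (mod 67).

23

29⁻¹ ≡ 37 (mod 67) because 29·37 = 1073 = 16·67 + 1.
So x ≡ 37·64 = 2368 ≡ 23 (mod 67).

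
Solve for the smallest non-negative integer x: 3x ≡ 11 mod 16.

9

The inverse of 3 mod 16 is 11 (since 3·11 = 33 ≡ 1).
So x ≡ 11·11 = 121 ≡ 9 (mod 16).
Check: 3·9 = 27 = 1·16 + 11.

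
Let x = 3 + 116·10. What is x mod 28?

116·10 = 1160.
Dividing 1160 by 28 gives quotient 41 and remainder 12.
(3 + 12) mod 28 = 15.

15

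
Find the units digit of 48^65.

Powers of 8 mod 10 repeat with period 4: 8, 4, 2, 6.
65 leaves remainder 1 on division by 4, so 48^65 ends in 8.

8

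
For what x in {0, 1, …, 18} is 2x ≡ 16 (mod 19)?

2⁻¹ ≡ 10 (mod 19) because 2·10 = 20 = 1·19 + 1.
Multiplying both sides by 10: x ≡ 10·16 = 160 ≡ 8 (mod 19).

8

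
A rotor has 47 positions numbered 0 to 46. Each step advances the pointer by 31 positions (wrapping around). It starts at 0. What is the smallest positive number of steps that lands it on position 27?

13

The inverse of 31 mod 47 is 44 (since 31·44 = 1364 ≡ 1).
Multiplying both sides by 44: x ≡ 44·27 = 1188 ≡ 13 (mod 47).
Check: 31·13 = 403 = 8·47 + 27.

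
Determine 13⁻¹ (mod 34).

21

13·21 = 273 = 8·34 + 1, so 13⁻¹ ≡ 21 (mod 34).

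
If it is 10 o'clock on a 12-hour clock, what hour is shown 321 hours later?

7

321 − 26·12 = 9, so 321 ≡ 9 (mod 12).
10 + 9 → 7 on a 12-hour dial.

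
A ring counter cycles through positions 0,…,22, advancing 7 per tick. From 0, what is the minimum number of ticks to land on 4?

17

7⁻¹ ≡ 10 (mod 23) because 7·10 = 70 = 3·23 + 1.
Multiplying both sides by 10: x ≡ 10·4 = 40 ≡ 17 (mod 23).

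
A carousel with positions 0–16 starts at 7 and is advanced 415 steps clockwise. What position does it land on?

415 mod 17 = 7 (since 24·17 = 408).
(7 + 7) mod 17 = 14.

14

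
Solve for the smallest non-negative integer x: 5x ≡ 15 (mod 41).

3

The inverse of 5 mod 41 is 33 (since 5·33 = 165 ≡ 1).
Multiplying both sides by 33: x ≡ 33·15 = 495 ≡ 3 (mod 41).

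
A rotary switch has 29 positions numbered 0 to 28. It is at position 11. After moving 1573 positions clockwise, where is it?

1573 − 54·29 = 7, so 1573 ≡ 7 (mod 29).
(11 + 7) mod 29 = 18.

18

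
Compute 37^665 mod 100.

57

By repeated squaring mod 100: 37^1≡37, 37^2≡69, 37^4≡61, 37^8≡21, 37^16≡41, 37^32≡81, 37^64≡61, 37^128≡21, 37^256≡41, 37^512≡81.
665 = 1 + 8 + 16 + 128 + 512, so 37^665 ≡ 37·21·41·21·81 ≡ 57 (mod 100).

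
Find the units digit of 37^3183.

3

The units digit of 37^n cycles with period 4: 7, 9, 3, 1, …
3183 mod 4 = 3, so the last digit matches 7^3 = 3.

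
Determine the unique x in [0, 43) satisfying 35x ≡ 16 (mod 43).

41

The inverse of 35 mod 43 is 16 (since 35·16 = 560 ≡ 1).
So x ≡ 16·16 = 256 ≡ 41 (mod 43).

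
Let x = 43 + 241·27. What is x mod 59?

241·27 = 6507.
6507 − 110·59 = 17, so 6507 ≡ 17 (mod 59).
(43 + 17) mod 59 = 1.

1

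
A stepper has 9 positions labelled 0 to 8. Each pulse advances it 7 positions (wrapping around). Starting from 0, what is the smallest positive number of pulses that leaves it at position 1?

9 = 1·7 + 2
7 = 3·2 + 1
2 = 2·1 + 0
Back-substituting gives 7·4 ≡ 1 (mod 9).

4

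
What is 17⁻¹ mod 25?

25 = 1·17 + 8
17 = 2·8 + 1
8 = 8·1 + 0
Back-substituting gives 17·3 ≡ 1 (mod 25).

3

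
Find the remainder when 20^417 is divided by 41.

Square-and-reduce mod 41: 20^1≡20, 20^2≡31, 20^4≡18, 20^8≡37, 20^16≡16, 20^32≡10, 20^64≡18, 20^128≡37, 20^256≡16.
417 = 1 + 32 + 128 + 256, so 20^417 ≡ 20·10·37·16 ≡ 33 (mod 41).

33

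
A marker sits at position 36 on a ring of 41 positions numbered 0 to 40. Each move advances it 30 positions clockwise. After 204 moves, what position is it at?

6

204·30 = 6120.
Dividing 6120 by 41 gives quotient 149 and remainder 11.
(36 + 11) mod 41 = 6.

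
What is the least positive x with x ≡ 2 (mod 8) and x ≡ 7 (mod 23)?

x ≡ 2 (mod 8) gives x ∈ {2, 10, 18, 26, 34, 42, 50, 58, …}.
The first of these with x mod 23 = 7 is 122.

122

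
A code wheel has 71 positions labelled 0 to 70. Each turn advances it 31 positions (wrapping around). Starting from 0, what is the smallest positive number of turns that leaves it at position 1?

55

31·55 = 1705 = 24·71 + 1, so 31⁻¹ ≡ 55 (mod 71).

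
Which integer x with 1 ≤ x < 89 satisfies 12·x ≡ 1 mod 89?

52

89 = 7·12 + 5
12 = 2·5 + 2
5 = 2·2 + 1
2 = 2·1 + 0
Back-substituting gives 12·52 ≡ 1 (mod 89).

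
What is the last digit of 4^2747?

Powers of 4 mod 10 repeat with period 2: 4, 6.
2747 mod 2 = 1, so the last digit matches 4^1 = 4.

4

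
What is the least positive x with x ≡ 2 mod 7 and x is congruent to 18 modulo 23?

156

Since 23·4 ≡ 1 (mod 7), take x = 18 + 23·((2−18)·4 mod 7) = 18 + 23·6 = 156.
Check: 156 mod 7 = 2, 156 mod 23 = 18.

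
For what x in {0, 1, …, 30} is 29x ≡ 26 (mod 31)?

18

29⁻¹ ≡ 15 (mod 31) because 29·15 = 435 = 14·31 + 1.
Multiplying both sides by 15: x ≡ 15·26 = 390 ≡ 18 (mod 31).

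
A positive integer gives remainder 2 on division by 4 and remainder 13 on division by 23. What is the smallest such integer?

x ≡ 2 (mod 4) gives x ∈ {2, 6, 10, 14, 18, 22, 26, 30, …}.
The first of these with x mod 23 = 13 is 82.

82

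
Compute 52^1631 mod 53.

Successive squares of 52 mod 53: 52^1≡52, 52^2≡1, 52^4≡1, 52^8≡1, 52^16≡1, 52^32≡1, 52^64≡1, 52^128≡1, 52^256≡1, 52^512≡1, 52^1024≡1.
Since 1631 = 1 + 2 + 4 + 8 + 16 + 64 + 512 + 1024 in binary, 52^1631 ≡ 52·1·1·1·1·1·1·1 ≡ 52 (mod 53).

52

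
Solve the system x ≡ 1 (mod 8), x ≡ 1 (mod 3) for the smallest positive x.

Since 3·3 ≡ 1 (mod 8), take x = 1 + 3·((1−1)·3 mod 8) = 1 + 3·0 = 1.
Check: 1 mod 8 = 1, 1 mod 3 = 1.

1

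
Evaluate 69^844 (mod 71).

16

Successive squares of 69 mod 71: 69^1≡69, 69^2≡4, 69^4≡16, 69^8≡43, 69^16≡3, 69^32≡9, 69^64≡10, 69^128≡29, 69^256≡60, 69^512≡50.
Since 844 = 4 + 8 + 64 + 256 + 512 in binary, 69^844 ≡ 16·43·10·60·50 ≡ 16 (mod 71).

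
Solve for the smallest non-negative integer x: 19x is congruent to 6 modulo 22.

19⁻¹ ≡ 7 (mod 22) because 19·7 = 133 = 6·22 + 1.
Multiplying both sides by 7: x ≡ 7·6 = 42 ≡ 20 (mod 22).
Check: 19·20 = 380 = 17·22 + 6.

20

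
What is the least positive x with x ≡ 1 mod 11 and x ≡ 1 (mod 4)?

x ≡ 1 (mod 4) gives x ∈ {1}.
The first of these with x mod 11 = 1 is 1.

1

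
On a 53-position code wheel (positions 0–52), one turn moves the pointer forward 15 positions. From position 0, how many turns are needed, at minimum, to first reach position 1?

46

53 = 3·15 + 8
15 = 1·8 + 7
8 = 1·7 + 1
7 = 7·1 + 0
Back-substituting gives 15·46 ≡ 1 (mod 53).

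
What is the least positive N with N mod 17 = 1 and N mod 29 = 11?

69

Since 29·10 ≡ 1 (mod 17), take x = 11 + 29·((1−11)·10 mod 17) = 11 + 29·2 = 69.
Check: 69 mod 17 = 1, 69 mod 29 = 11.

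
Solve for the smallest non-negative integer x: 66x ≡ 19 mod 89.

34

The inverse of 66 mod 89 is 58 (since 66·58 = 3828 ≡ 1).
So x ≡ 58·19 = 1102 ≡ 34 (mod 89).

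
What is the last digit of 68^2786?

Last digits of 8^n: 8, 4, 2, 6 (period 4).
2786 leaves remainder 2 on division by 4, so 68^2786 ends in 4.

4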